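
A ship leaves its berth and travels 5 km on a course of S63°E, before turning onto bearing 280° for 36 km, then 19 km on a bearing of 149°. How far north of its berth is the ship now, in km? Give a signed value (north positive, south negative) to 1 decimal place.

Leg 1 (S63°E, 5 km): east 5 sin 117° = 4.46, north 5 cos 117° = -2.27
Leg 2 (280°, 36 km): east 36 sin 280° = -35.45, north 36 cos 280° = 6.25
Leg 3 (149°, 19 km): east 19 sin 149° = 9.79, north 19 cos 149° = -16.29
Net north component: -12.30 km.

-12.3 km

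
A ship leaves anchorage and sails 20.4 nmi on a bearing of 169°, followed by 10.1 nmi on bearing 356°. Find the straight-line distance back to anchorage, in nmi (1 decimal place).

Leg 1 (169°, 20.4 nmi): east 20.4 sin 169° = 3.89, north 20.4 cos 169° = -20.03
Leg 2 (356°, 10.1 nmi): east 10.1 sin 356° = -0.70, north 10.1 cos 356° = 10.08
Net: 3.19 east, -9.95 north. Distance = √((3.19)² + (-9.95)²) = 10.448 nmi.

10.4 nmi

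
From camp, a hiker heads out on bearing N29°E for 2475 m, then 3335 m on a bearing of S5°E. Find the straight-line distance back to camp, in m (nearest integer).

Leg 1 (N29°E, 2475 m): east 2475 sin 29° = 1199.90, north 2475 cos 29° = 2164.68
Leg 2 (S5°E, 3335 m): east 3335 sin 175° = 290.66, north 3335 cos 175° = -3322.31
Net: 1490.57 east, -1157.63 north. Distance = √((1490.57)² + (-1157.63)²) = 1887.297 m.

1887 m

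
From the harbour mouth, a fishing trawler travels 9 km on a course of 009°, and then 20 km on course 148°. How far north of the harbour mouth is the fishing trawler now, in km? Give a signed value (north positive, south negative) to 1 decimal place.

-8.1 km

Leg 1 (009°, 9 km): east 9 sin 9° = 1.41, north 9 cos 9° = 8.89
Leg 2 (148°, 20 km): east 20 sin 148° = 10.60, north 20 cos 148° = -16.96
Net north component: -8.07 km.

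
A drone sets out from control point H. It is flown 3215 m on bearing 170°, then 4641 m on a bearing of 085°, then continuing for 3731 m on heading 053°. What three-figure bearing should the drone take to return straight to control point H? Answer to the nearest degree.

Leg 1 (170°, 3215 m): east 3215 sin 170° = 558.28, north 3215 cos 170° = -3166.16
Leg 2 (085°, 4641 m): east 4641 sin 85° = 4623.34, north 4641 cos 85° = 404.49
Leg 3 (053°, 3731 m): east 3731 sin 53° = 2979.71, north 3731 cos 53° = 2245.37
Net displacement: 8161.33 east, -516.30 north. Direction back to start is (-8161.33, 516.30): bearing = atan2(-8161.33, 516.30) mod 360° = 273.62° ≈ 274°.

274°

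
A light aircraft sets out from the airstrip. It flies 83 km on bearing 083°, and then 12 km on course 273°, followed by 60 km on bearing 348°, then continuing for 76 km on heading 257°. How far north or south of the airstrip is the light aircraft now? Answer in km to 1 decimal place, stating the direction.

52.3 km north

Leg 1 (083°, 83 km): east 83 sin 83° = 82.38, north 83 cos 83° = 10.12
Leg 2 (273°, 12 km): east 12 sin 273° = -11.98, north 12 cos 273° = 0.63
Leg 3 (348°, 60 km): east 60 sin 348° = -12.47, north 60 cos 348° = 58.69
Leg 4 (257°, 76 km): east 76 sin 257° = -74.05, north 76 cos 257° = -17.10
Net north component: 52.34 km.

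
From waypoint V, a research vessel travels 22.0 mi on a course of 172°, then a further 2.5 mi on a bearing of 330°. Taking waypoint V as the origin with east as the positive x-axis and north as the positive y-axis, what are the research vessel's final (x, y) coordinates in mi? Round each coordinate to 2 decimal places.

(1.81, -19.62)

Leg 1 (172°, 22.0 mi): east 22.0 sin 172° = 3.06, north 22.0 cos 172° = -21.79
Leg 2 (330°, 2.5 mi): east 2.5 sin 330° = -1.25, north 2.5 cos 330° = 2.17
Summing: 1.81 mi east, -19.62 mi north → (1.81, -19.62).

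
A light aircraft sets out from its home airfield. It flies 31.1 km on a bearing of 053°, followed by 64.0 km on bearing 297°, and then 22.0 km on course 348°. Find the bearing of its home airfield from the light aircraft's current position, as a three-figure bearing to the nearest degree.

Leg 1 (053°, 31.1 km): east 31.1 sin 53° = 24.84, north 31.1 cos 53° = 18.72
Leg 2 (297°, 64.0 km): east 64.0 sin 297° = -57.02, north 64.0 cos 297° = 29.06
Leg 3 (348°, 22.0 km): east 22.0 sin 348° = -4.57, north 22.0 cos 348° = 21.52
Net displacement: -36.76 east, 69.29 north. Direction back to start is (36.76, -69.29): bearing = atan2(36.76, -69.29) mod 360° = 152.05° ≈ 152°.

152°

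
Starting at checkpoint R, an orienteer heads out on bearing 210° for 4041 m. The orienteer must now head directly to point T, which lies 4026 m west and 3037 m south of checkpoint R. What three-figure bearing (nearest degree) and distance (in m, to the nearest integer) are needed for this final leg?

283°, 2058 m

Leg 1 (210°, 4041 m): east 4041 sin 210° = -2020.50, north 4041 cos 210° = -3499.61
Current position: (-2020.50, -3499.61). Target: (-4026, -3037). Remaining: Δeast = -2005.50, Δnorth = 462.61.
Bearing = atan2(-2005.50, 462.61) mod 360° = 282.99°; distance = √((-2005.50)² + (462.61)²) = 2058.164 m.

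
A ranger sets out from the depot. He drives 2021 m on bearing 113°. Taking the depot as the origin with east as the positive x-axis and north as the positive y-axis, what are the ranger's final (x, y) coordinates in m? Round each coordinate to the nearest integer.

(1860, -790)

Leg 1 (113°, 2021 m): east 2021 sin 113° = 1860.34, north 2021 cos 113° = -789.67
Summing: 1860.34 m east, -789.67 m north → (1860, -790).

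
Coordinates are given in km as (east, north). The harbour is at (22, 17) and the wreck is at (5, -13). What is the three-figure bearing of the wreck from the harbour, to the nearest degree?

Δeast = 5 − 22 = -17.00; Δnorth = -13 − 17 = -30.00.
Bearing = atan2(Δeast, Δnorth) mod 360° = 209.54° ≈ 210°.

210°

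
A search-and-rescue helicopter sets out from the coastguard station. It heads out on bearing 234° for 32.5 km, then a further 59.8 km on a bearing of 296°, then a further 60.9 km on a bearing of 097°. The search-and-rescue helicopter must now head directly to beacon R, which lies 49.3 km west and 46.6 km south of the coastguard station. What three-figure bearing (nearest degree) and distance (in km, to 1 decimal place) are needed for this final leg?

213°, 55.0 km

Leg 1 (234°, 32.5 km): east 32.5 sin 234° = -26.29, north 32.5 cos 234° = -19.10
Leg 2 (296°, 59.8 km): east 59.8 sin 296° = -53.75, north 59.8 cos 296° = 26.21
Leg 3 (097°, 60.9 km): east 60.9 sin 97° = 60.45, north 60.9 cos 97° = -7.42
Current position: (-19.59, -0.31). Target: (-49.3, -46.6). Remaining: Δeast = -29.71, Δnorth = -46.29.
Bearing = atan2(-29.71, -46.29) mod 360° = 212.69°; distance = √((-29.71)² + (-46.29)²) = 55.001 km.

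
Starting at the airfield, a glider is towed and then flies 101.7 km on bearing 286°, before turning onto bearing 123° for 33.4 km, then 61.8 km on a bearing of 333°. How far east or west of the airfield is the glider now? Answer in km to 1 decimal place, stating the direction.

Leg 1 (286°, 101.7 km): east 101.7 sin 286° = -97.76, north 101.7 cos 286° = 28.03
Leg 2 (123°, 33.4 km): east 33.4 sin 123° = 28.01, north 33.4 cos 123° = -18.19
Leg 3 (333°, 61.8 km): east 61.8 sin 333° = -28.06, north 61.8 cos 333° = 55.06
Net east component: -97.81 km.

97.8 km west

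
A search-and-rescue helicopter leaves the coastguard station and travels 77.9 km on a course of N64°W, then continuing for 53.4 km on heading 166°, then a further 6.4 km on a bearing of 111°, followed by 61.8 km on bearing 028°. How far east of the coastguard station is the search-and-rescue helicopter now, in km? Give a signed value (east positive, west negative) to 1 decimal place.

Leg 1 (N64°W, 77.9 km): east 77.9 sin 296° = -70.02, north 77.9 cos 296° = 34.15
Leg 2 (166°, 53.4 km): east 53.4 sin 166° = 12.92, north 53.4 cos 166° = -51.81
Leg 3 (111°, 6.4 km): east 6.4 sin 111° = 5.97, north 6.4 cos 111° = -2.29
Leg 4 (028°, 61.8 km): east 61.8 sin 28° = 29.01, north 61.8 cos 28° = 54.57
Net east component: -22.11 km.

-22.1 km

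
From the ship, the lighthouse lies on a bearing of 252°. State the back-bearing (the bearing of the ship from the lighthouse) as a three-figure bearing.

Back-bearing = 252° − 180° = 072°.

072°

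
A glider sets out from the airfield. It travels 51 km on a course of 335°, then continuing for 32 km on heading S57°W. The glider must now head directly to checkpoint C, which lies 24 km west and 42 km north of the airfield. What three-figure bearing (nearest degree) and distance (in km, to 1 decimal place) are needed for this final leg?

Leg 1 (335°, 51 km): east 51 sin 335° = -21.55, north 51 cos 335° = 46.22
Leg 2 (S57°W, 32 km): east 32 sin 237° = -26.84, north 32 cos 237° = -17.43
Current position: (-48.39, 28.79). Target: (-24, 42). Remaining: Δeast = 24.39, Δnorth = 13.21.
Bearing = atan2(24.39, 13.21) mod 360° = 61.57°; distance = √((24.39)² + (13.21)²) = 27.737 km.

062°, 27.7 km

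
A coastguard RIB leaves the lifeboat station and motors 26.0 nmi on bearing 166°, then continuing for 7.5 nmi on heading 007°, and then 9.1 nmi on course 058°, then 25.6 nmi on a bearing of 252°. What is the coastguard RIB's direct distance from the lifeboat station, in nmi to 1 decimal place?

22.9 nmi

Leg 1 (166°, 26.0 nmi): east 26.0 sin 166° = 6.29, north 26.0 cos 166° = -25.23
Leg 2 (007°, 7.5 nmi): east 7.5 sin 7° = 0.91, north 7.5 cos 7° = 7.44
Leg 3 (058°, 9.1 nmi): east 9.1 sin 58° = 7.72, north 9.1 cos 58° = 4.82
Leg 4 (252°, 25.6 nmi): east 25.6 sin 252° = -24.35, north 25.6 cos 252° = -7.91
Net: -9.43 east, -20.87 north. Distance = √((-9.43)² + (-20.87)²) = 22.902 nmi.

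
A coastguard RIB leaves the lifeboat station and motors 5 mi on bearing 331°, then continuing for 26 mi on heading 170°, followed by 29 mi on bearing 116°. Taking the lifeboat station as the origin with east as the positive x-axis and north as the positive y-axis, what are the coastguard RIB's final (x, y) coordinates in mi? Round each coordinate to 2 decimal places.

(28.16, -33.94)

Leg 1 (331°, 5 mi): east 5 sin 331° = -2.42, north 5 cos 331° = 4.37
Leg 2 (170°, 26 mi): east 26 sin 170° = 4.51, north 26 cos 170° = -25.61
Leg 3 (116°, 29 mi): east 29 sin 116° = 26.07, north 29 cos 116° = -12.71
Summing: 28.16 mi east, -33.94 mi north → (28.16, -33.94).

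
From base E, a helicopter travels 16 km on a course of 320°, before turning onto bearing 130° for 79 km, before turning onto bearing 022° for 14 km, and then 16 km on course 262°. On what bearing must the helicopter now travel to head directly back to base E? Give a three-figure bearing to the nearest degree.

Leg 1 (320°, 16 km): east 16 sin 320° = -10.28, north 16 cos 320° = 12.26
Leg 2 (130°, 79 km): east 79 sin 130° = 60.52, north 79 cos 130° = -50.78
Leg 3 (022°, 14 km): east 14 sin 22° = 5.24, north 14 cos 22° = 12.98
Leg 4 (262°, 16 km): east 16 sin 262° = -15.84, north 16 cos 262° = -2.23
Net displacement: 39.63 east, -27.77 north. Direction back to start is (-39.63, 27.77): bearing = atan2(-39.63, 27.77) mod 360° = 305.02° ≈ 305°.

305°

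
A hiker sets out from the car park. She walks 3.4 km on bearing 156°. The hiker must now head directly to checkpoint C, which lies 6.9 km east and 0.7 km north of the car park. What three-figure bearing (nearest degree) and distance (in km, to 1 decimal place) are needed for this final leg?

055°, 6.7 km

Leg 1 (156°, 3.4 km): east 3.4 sin 156° = 1.38, north 3.4 cos 156° = -3.11
Current position: (1.38, -3.11). Target: (6.9, 0.7). Remaining: Δeast = 5.52, Δnorth = 3.81.
Bearing = atan2(5.52, 3.81) mod 360° = 55.40°; distance = √((5.52)² + (3.81)²) = 6.703 km.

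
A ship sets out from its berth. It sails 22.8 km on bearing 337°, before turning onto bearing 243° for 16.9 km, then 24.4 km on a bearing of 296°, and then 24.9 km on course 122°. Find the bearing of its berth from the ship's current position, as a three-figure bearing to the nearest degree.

114°

Leg 1 (337°, 22.8 km): east 22.8 sin 337° = -8.91, north 22.8 cos 337° = 20.99
Leg 2 (243°, 16.9 km): east 16.9 sin 243° = -15.06, north 16.9 cos 243° = -7.67
Leg 3 (296°, 24.4 km): east 24.4 sin 296° = -21.93, north 24.4 cos 296° = 10.70
Leg 4 (122°, 24.9 km): east 24.9 sin 122° = 21.12, north 24.9 cos 122° = -13.19
Net displacement: -24.78 east, 10.82 north. Direction back to start is (24.78, -10.82): bearing = atan2(24.78, -10.82) mod 360° = 113.58° ≈ 114°.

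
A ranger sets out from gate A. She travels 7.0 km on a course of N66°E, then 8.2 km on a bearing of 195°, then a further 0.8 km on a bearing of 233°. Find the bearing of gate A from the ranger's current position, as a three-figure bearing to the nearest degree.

327°

Leg 1 (N66°E, 7.0 km): east 7.0 sin 66° = 6.39, north 7.0 cos 66° = 2.85
Leg 2 (195°, 8.2 km): east 8.2 sin 195° = -2.12, north 8.2 cos 195° = -7.92
Leg 3 (233°, 0.8 km): east 0.8 sin 233° = -0.64, north 0.8 cos 233° = -0.48
Net displacement: 3.63 east, -5.55 north. Direction back to start is (-3.63, 5.55): bearing = atan2(-3.63, 5.55) mod 360° = 326.81° ≈ 327°.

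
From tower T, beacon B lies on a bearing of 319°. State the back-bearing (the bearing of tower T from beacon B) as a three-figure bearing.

Back-bearing = 319° − 180° = 139°.

139°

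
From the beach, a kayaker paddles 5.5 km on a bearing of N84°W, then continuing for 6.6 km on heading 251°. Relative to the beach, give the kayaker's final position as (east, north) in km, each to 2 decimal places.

(-11.71, -1.57)

Leg 1 (N84°W, 5.5 km): east 5.5 sin 276° = -5.47, north 5.5 cos 276° = 0.57
Leg 2 (251°, 6.6 km): east 6.6 sin 251° = -6.24, north 6.6 cos 251° = -2.15
Summing: -11.71 km east, -1.57 km north → (-11.71, -1.57).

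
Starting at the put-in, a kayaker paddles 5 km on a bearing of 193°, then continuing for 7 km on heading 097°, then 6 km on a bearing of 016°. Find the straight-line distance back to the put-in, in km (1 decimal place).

7.5 km

Leg 1 (193°, 5 km): east 5 sin 193° = -1.12, north 5 cos 193° = -4.87
Leg 2 (097°, 7 km): east 7 sin 97° = 6.95, north 7 cos 97° = -0.85
Leg 3 (016°, 6 km): east 6 sin 16° = 1.65, north 6 cos 16° = 5.77
Net: 7.48 east, 0.04 north. Distance = √((7.48)² + (0.04)²) = 7.477 km.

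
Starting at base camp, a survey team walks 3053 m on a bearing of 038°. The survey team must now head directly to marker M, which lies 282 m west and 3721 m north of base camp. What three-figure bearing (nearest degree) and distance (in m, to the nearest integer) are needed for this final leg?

Leg 1 (038°, 3053 m): east 3053 sin 38° = 1879.61, north 3053 cos 38° = 2405.80
Current position: (1879.61, 2405.80). Target: (-282, 3721). Remaining: Δeast = -2161.61, Δnorth = 1315.20.
Bearing = atan2(-2161.61, 1315.20) mod 360° = 301.32°; distance = √((-2161.61)² + (1315.20)²) = 2530.284 m.

301°, 2530 m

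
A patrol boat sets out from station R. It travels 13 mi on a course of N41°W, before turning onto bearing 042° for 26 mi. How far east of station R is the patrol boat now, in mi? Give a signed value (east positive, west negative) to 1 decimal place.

Leg 1 (N41°W, 13 mi): east 13 sin 319° = -8.53, north 13 cos 319° = 9.81
Leg 2 (042°, 26 mi): east 26 sin 42° = 17.40, north 26 cos 42° = 19.32
Net east component: 8.87 mi.

8.9 mi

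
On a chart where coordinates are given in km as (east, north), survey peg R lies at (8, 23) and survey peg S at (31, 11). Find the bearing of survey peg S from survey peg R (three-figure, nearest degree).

Δeast = 31 − 8 = 23.00; Δnorth = 11 − 23 = -12.00.
Bearing = atan2(Δeast, Δnorth) mod 360° = 117.55° ≈ 118°.

118°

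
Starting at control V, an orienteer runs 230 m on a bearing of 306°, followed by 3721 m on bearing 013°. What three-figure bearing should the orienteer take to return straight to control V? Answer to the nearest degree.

190°

Leg 1 (306°, 230 m): east 230 sin 306° = -186.07, north 230 cos 306° = 135.19
Leg 2 (013°, 3721 m): east 3721 sin 13° = 837.04, north 3721 cos 13° = 3625.63
Net displacement: 650.97 east, 3760.82 north. Direction back to start is (-650.97, -3760.82): bearing = atan2(-650.97, -3760.82) mod 360° = 189.82° ≈ 190°.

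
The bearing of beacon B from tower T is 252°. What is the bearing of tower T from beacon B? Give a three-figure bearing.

072°

Back-bearing = 252° − 180° = 072°.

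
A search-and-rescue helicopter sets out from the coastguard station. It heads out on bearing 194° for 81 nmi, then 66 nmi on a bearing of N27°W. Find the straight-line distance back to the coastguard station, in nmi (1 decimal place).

53.4 nmi

Leg 1 (194°, 81 nmi): east 81 sin 194° = -19.60, north 81 cos 194° = -78.59
Leg 2 (N27°W, 66 nmi): east 66 sin 333° = -29.96, north 66 cos 333° = 58.81
Net: -49.56 east, -19.79 north. Distance = √((-49.56)² + (-19.79)²) = 53.363 nmi.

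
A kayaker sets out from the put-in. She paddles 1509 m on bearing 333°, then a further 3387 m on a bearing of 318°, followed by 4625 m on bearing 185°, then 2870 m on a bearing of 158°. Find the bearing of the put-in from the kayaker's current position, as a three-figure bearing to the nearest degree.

Leg 1 (333°, 1509 m): east 1509 sin 333° = -685.07, north 1509 cos 333° = 1344.53
Leg 2 (318°, 3387 m): east 3387 sin 318° = -2266.35, north 3387 cos 318° = 2517.03
Leg 3 (185°, 4625 m): east 4625 sin 185° = -403.10, north 4625 cos 185° = -4607.40
Leg 4 (158°, 2870 m): east 2870 sin 158° = 1075.12, north 2870 cos 158° = -2661.02
Net displacement: -2279.39 east, -3406.86 north. Direction back to start is (2279.39, 3406.86): bearing = atan2(2279.39, 3406.86) mod 360° = 33.78° ≈ 034°.

034°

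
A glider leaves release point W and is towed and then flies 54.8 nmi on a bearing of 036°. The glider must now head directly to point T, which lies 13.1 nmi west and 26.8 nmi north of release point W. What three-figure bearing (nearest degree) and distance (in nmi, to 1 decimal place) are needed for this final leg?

249°, 48.6 nmi

Leg 1 (036°, 54.8 nmi): east 54.8 sin 36° = 32.21, north 54.8 cos 36° = 44.33
Current position: (32.21, 44.33). Target: (-13.1, 26.8). Remaining: Δeast = -45.31, Δnorth = -17.53.
Bearing = atan2(-45.31, -17.53) mod 360° = 248.84°; distance = √((-45.31)² + (-17.53)²) = 48.585 nmi.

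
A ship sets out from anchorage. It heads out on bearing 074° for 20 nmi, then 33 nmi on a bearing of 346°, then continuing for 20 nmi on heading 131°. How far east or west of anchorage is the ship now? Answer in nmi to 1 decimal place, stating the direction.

26.3 nmi east

Leg 1 (074°, 20 nmi): east 20 sin 74° = 19.23, north 20 cos 74° = 5.51
Leg 2 (346°, 33 nmi): east 33 sin 346° = -7.98, north 33 cos 346° = 32.02
Leg 3 (131°, 20 nmi): east 20 sin 131° = 15.09, north 20 cos 131° = -13.12
Net east component: 26.34 nmi.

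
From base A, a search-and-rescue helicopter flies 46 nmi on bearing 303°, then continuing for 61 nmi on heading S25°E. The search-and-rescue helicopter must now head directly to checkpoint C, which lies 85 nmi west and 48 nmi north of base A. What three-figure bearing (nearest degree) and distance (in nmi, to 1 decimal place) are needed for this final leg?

Leg 1 (303°, 46 nmi): east 46 sin 303° = -38.58, north 46 cos 303° = 25.05
Leg 2 (S25°E, 61 nmi): east 61 sin 155° = 25.78, north 61 cos 155° = -55.28
Current position: (-12.80, -30.23). Target: (-85, 48). Remaining: Δeast = -72.20, Δnorth = 78.23.
Bearing = atan2(-72.20, 78.23) mod 360° = 317.30°; distance = √((-72.20)² + (78.23)²) = 106.457 nmi.

317°, 106.5 nmi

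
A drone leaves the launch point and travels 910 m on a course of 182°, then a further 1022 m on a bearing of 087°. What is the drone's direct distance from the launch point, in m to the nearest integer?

Leg 1 (182°, 910 m): east 910 sin 182° = -31.76, north 910 cos 182° = -909.45
Leg 2 (087°, 1022 m): east 1022 sin 87° = 1020.60, north 1022 cos 87° = 53.49
Net: 988.84 east, -855.96 north. Distance = √((988.84)² + (-855.96)²) = 1307.850 m.

1308 m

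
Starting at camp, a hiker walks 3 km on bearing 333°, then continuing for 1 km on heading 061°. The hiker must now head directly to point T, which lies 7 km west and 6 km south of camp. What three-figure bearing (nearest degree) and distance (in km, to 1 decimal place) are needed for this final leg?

Leg 1 (333°, 3 km): east 3 sin 333° = -1.36, north 3 cos 333° = 2.67
Leg 2 (061°, 1 km): east 1 sin 61° = 0.87, north 1 cos 61° = 0.48
Current position: (-0.49, 3.16). Target: (-7, -6). Remaining: Δeast = -6.51, Δnorth = -9.16.
Bearing = atan2(-6.51, -9.16) mod 360° = 215.42°; distance = √((-6.51)² + (-9.16)²) = 11.237 km.

215°, 11.2 km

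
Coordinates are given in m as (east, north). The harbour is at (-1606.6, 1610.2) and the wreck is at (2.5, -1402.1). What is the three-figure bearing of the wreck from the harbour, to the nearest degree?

Δeast = 2.5 − -1606.6 = 1609.10; Δnorth = -1402.1 − 1610.2 = -3012.30.
Bearing = atan2(Δeast, Δnorth) mod 360° = 151.89° ≈ 152°.

152°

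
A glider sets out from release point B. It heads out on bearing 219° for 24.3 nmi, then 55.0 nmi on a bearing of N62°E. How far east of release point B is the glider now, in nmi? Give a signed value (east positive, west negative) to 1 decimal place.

Leg 1 (219°, 24.3 nmi): east 24.3 sin 219° = -15.29, north 24.3 cos 219° = -18.88
Leg 2 (N62°E, 55.0 nmi): east 55.0 sin 62° = 48.56, north 55.0 cos 62° = 25.82
Net east component: 33.27 nmi.

33.3 nmi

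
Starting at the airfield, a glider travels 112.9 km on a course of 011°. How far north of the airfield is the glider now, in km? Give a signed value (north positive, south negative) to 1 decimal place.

110.8 km

Leg 1 (011°, 112.9 km): east 112.9 sin 11° = 21.54, north 112.9 cos 11° = 110.83
Net north component: 110.83 km.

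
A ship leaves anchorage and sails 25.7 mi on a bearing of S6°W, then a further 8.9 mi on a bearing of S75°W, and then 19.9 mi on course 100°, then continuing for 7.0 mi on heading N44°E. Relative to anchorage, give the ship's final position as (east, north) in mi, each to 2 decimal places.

Leg 1 (S6°W, 25.7 mi): east 25.7 sin 186° = -2.69, north 25.7 cos 186° = -25.56
Leg 2 (S75°W, 8.9 mi): east 8.9 sin 255° = -8.60, north 8.9 cos 255° = -2.30
Leg 3 (100°, 19.9 mi): east 19.9 sin 100° = 19.60, north 19.9 cos 100° = -3.46
Leg 4 (N44°E, 7.0 mi): east 7.0 sin 44° = 4.86, north 7.0 cos 44° = 5.04
Summing: 13.18 mi east, -26.28 mi north → (13.18, -26.28).

(13.18, -26.28)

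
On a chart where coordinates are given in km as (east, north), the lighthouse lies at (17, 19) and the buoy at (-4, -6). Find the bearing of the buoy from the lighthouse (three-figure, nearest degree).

220°

Δeast = -4 − 17 = -21.00; Δnorth = -6 − 19 = -25.00.
Bearing = atan2(Δeast, Δnorth) mod 360° = 220.03° ≈ 220°.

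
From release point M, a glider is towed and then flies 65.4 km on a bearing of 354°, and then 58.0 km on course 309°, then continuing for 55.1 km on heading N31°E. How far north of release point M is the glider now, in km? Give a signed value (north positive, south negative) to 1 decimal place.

148.8 km

Leg 1 (354°, 65.4 km): east 65.4 sin 354° = -6.84, north 65.4 cos 354° = 65.04
Leg 2 (309°, 58.0 km): east 58.0 sin 309° = -45.07, north 58.0 cos 309° = 36.50
Leg 3 (N31°E, 55.1 km): east 55.1 sin 31° = 28.38, north 55.1 cos 31° = 47.23
Net north component: 148.77 km.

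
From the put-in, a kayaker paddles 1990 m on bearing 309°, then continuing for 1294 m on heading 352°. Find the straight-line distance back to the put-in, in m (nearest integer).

3066 m

Leg 1 (309°, 1990 m): east 1990 sin 309° = -1546.52, north 1990 cos 309° = 1252.35
Leg 2 (352°, 1294 m): east 1294 sin 352° = -180.09, north 1294 cos 352° = 1281.41
Net: -1726.61 east, 2533.75 north. Distance = √((-1726.61)² + (2533.75)²) = 3066.121 m.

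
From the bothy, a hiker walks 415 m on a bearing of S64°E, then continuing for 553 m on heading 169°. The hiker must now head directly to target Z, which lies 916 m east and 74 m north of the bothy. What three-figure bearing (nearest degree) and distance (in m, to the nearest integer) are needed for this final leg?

Leg 1 (S64°E, 415 m): east 415 sin 116° = 373.00, north 415 cos 116° = -181.92
Leg 2 (169°, 553 m): east 553 sin 169° = 105.52, north 553 cos 169° = -542.84
Current position: (478.52, -724.76). Target: (916, 74). Remaining: Δeast = 437.48, Δnorth = 798.76.
Bearing = atan2(437.48, 798.76) mod 360° = 28.71°; distance = √((437.48)² + (798.76)²) = 910.722 m.

029°, 911 m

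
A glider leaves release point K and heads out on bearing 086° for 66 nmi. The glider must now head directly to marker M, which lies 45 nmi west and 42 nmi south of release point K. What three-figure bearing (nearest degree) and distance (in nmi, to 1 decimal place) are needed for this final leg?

Leg 1 (086°, 66 nmi): east 66 sin 86° = 65.84, north 66 cos 86° = 4.60
Current position: (65.84, 4.60). Target: (-45, -42). Remaining: Δeast = -110.84, Δnorth = -46.60.
Bearing = atan2(-110.84, -46.60) mod 360° = 247.19°; distance = √((-110.84)² + (-46.60)²) = 120.238 nmi.

247°, 120.2 nmi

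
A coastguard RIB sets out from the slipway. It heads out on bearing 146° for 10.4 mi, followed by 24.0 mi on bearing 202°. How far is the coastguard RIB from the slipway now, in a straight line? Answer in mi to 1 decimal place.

Leg 1 (146°, 10.4 mi): east 10.4 sin 146° = 5.82, north 10.4 cos 146° = -8.62
Leg 2 (202°, 24.0 mi): east 24.0 sin 202° = -8.99, north 24.0 cos 202° = -22.25
Net: -3.17 east, -30.87 north. Distance = √((-3.17)² + (-30.87)²) = 31.037 mi.

31.0 mi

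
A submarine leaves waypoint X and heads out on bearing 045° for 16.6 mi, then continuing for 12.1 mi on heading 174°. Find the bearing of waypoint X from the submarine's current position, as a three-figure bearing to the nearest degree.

271°

Leg 1 (045°, 16.6 mi): east 16.6 sin 45° = 11.74, north 16.6 cos 45° = 11.74
Leg 2 (174°, 12.1 mi): east 12.1 sin 174° = 1.26, north 12.1 cos 174° = -12.03
Net displacement: 13.00 east, -0.30 north. Direction back to start is (-13.00, 0.30): bearing = atan2(-13.00, 0.30) mod 360° = 271.30° ≈ 271°.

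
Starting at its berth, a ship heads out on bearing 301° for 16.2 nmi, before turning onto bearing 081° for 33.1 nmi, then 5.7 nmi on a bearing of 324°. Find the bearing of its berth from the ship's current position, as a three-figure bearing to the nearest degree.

Leg 1 (301°, 16.2 nmi): east 16.2 sin 301° = -13.89, north 16.2 cos 301° = 8.34
Leg 2 (081°, 33.1 nmi): east 33.1 sin 81° = 32.69, north 33.1 cos 81° = 5.18
Leg 3 (324°, 5.7 nmi): east 5.7 sin 324° = -3.35, north 5.7 cos 324° = 4.61
Net displacement: 15.46 east, 18.13 north. Direction back to start is (-15.46, -18.13): bearing = atan2(-15.46, -18.13) mod 360° = 220.44° ≈ 220°.

220°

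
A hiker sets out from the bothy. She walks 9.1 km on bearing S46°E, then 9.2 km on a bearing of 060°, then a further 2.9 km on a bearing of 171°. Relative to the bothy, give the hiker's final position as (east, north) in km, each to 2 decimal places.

Leg 1 (S46°E, 9.1 km): east 9.1 sin 134° = 6.55, north 9.1 cos 134° = -6.32
Leg 2 (060°, 9.2 km): east 9.2 sin 60° = 7.97, north 9.2 cos 60° = 4.60
Leg 3 (171°, 2.9 km): east 2.9 sin 171° = 0.45, north 2.9 cos 171° = -2.86
Summing: 14.97 km east, -4.59 km north → (14.97, -4.59).

(14.97, -4.59)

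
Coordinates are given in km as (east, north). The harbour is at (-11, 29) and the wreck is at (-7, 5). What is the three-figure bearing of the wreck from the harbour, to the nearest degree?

171°

Δeast = -7 − -11 = 4.00; Δnorth = 5 − 29 = -24.00.
Bearing = atan2(Δeast, Δnorth) mod 360° = 170.54° ≈ 171°.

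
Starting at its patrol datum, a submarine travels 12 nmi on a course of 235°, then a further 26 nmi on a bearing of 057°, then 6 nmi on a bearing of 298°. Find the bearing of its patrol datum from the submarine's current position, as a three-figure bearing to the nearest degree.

Leg 1 (235°, 12 nmi): east 12 sin 235° = -9.83, north 12 cos 235° = -6.88
Leg 2 (057°, 26 nmi): east 26 sin 57° = 21.81, north 26 cos 57° = 14.16
Leg 3 (298°, 6 nmi): east 6 sin 298° = -5.30, north 6 cos 298° = 2.82
Net displacement: 6.68 east, 10.09 north. Direction back to start is (-6.68, -10.09): bearing = atan2(-6.68, -10.09) mod 360° = 213.49° ≈ 213°.

213°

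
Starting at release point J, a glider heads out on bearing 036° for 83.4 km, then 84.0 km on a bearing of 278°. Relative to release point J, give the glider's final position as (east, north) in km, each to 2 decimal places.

(-34.16, 79.16)

Leg 1 (036°, 83.4 km): east 83.4 sin 36° = 49.02, north 83.4 cos 36° = 67.47
Leg 2 (278°, 84.0 km): east 84.0 sin 278° = -83.18, north 84.0 cos 278° = 11.69
Summing: -34.16 km east, 79.16 km north → (-34.16, 79.16).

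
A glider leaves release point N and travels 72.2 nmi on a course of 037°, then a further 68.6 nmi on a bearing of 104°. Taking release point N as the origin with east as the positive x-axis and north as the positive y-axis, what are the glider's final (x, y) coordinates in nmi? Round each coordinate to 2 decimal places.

(110.01, 41.07)

Leg 1 (037°, 72.2 nmi): east 72.2 sin 37° = 43.45, north 72.2 cos 37° = 57.66
Leg 2 (104°, 68.6 nmi): east 68.6 sin 104° = 66.56, north 68.6 cos 104° = -16.60
Summing: 110.01 nmi east, 41.07 nmi north → (110.01, 41.07).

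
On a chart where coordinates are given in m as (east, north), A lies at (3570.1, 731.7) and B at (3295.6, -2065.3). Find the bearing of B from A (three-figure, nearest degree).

Δeast = 3295.6 − 3570.1 = -274.50; Δnorth = -2065.3 − 731.7 = -2797.00.
Bearing = atan2(Δeast, Δnorth) mod 360° = 185.61° ≈ 186°.

186°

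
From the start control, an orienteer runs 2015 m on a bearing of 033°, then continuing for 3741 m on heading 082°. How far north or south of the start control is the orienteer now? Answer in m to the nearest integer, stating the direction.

Leg 1 (033°, 2015 m): east 2015 sin 33° = 1097.45, north 2015 cos 33° = 1689.92
Leg 2 (082°, 3741 m): east 3741 sin 82° = 3704.59, north 3741 cos 82° = 520.65
Net north component: 2210.57 m.

2211 m north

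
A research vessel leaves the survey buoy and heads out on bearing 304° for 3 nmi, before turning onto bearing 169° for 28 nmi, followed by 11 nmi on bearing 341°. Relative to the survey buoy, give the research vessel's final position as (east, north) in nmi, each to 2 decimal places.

(-0.73, -15.41)

Leg 1 (304°, 3 nmi): east 3 sin 304° = -2.49, north 3 cos 304° = 1.68
Leg 2 (169°, 28 nmi): east 28 sin 169° = 5.34, north 28 cos 169° = -27.49
Leg 3 (341°, 11 nmi): east 11 sin 341° = -3.58, north 11 cos 341° = 10.40
Summing: -0.73 nmi east, -15.41 nmi north → (-0.73, -15.41).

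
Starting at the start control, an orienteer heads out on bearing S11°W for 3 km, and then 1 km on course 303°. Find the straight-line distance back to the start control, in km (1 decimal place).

Leg 1 (S11°W, 3 km): east 3 sin 191° = -0.57, north 3 cos 191° = -2.94
Leg 2 (303°, 1 km): east 1 sin 303° = -0.84, north 1 cos 303° = 0.54
Net: -1.41 east, -2.40 north. Distance = √((-1.41)² + (-2.40)²) = 2.784 km.

2.8 km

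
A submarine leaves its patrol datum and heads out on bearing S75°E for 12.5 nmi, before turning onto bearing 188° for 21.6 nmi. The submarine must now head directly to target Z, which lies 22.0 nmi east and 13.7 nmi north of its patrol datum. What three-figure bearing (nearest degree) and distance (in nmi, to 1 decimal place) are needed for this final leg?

Leg 1 (S75°E, 12.5 nmi): east 12.5 sin 105° = 12.07, north 12.5 cos 105° = -3.24
Leg 2 (188°, 21.6 nmi): east 21.6 sin 188° = -3.01, north 21.6 cos 188° = -21.39
Current position: (9.07, -24.63). Target: (22.0, 13.7). Remaining: Δeast = 12.93, Δnorth = 38.33.
Bearing = atan2(12.93, 38.33) mod 360° = 18.65°; distance = √((12.93)² + (38.33)²) = 40.448 nmi.

019°, 40.4 nmi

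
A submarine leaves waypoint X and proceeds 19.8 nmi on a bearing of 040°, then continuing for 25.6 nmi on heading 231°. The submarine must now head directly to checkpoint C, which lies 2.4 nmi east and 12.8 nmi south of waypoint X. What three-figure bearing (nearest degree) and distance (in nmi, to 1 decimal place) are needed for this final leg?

Leg 1 (040°, 19.8 nmi): east 19.8 sin 40° = 12.73, north 19.8 cos 40° = 15.17
Leg 2 (231°, 25.6 nmi): east 25.6 sin 231° = -19.89, north 25.6 cos 231° = -16.11
Current position: (-7.17, -0.94). Target: (2.4, -12.8). Remaining: Δeast = 9.57, Δnorth = -11.86.
Bearing = atan2(9.57, -11.86) mod 360° = 141.10°; distance = √((9.57)² + (-11.86)²) = 15.236 nmi.

141°, 15.2 nmi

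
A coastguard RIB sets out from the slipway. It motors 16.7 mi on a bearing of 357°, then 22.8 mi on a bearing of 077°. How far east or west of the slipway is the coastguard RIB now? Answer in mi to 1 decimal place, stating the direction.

Leg 1 (357°, 16.7 mi): east 16.7 sin 357° = -0.87, north 16.7 cos 357° = 16.68
Leg 2 (077°, 22.8 mi): east 22.8 sin 77° = 22.22, north 22.8 cos 77° = 5.13
Net east component: 21.34 mi.

21.3 mi east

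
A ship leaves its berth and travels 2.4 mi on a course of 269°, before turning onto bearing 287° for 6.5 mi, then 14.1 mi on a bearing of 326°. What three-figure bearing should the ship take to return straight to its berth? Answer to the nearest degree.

129°

Leg 1 (269°, 2.4 mi): east 2.4 sin 269° = -2.40, north 2.4 cos 269° = -0.04
Leg 2 (287°, 6.5 mi): east 6.5 sin 287° = -6.22, north 6.5 cos 287° = 1.90
Leg 3 (326°, 14.1 mi): east 14.1 sin 326° = -7.88, north 14.1 cos 326° = 11.69
Net displacement: -16.50 east, 13.55 north. Direction back to start is (16.50, -13.55): bearing = atan2(16.50, -13.55) mod 360° = 129.39° ≈ 129°.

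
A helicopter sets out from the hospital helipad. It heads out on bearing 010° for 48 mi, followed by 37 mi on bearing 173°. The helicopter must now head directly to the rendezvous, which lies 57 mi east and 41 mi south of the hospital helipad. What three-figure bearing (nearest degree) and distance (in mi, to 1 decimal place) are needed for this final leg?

139°, 67.9 mi

Leg 1 (010°, 48 mi): east 48 sin 10° = 8.34, north 48 cos 10° = 47.27
Leg 2 (173°, 37 mi): east 37 sin 173° = 4.51, north 37 cos 173° = -36.72
Current position: (12.84, 10.55). Target: (57, -41). Remaining: Δeast = 44.16, Δnorth = -51.55.
Bearing = atan2(44.16, -51.55) mod 360° = 139.42°; distance = √((44.16)² + (-51.55)²) = 67.873 mi.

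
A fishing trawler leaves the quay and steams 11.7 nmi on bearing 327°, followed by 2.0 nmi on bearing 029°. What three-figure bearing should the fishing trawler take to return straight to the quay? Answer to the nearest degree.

Leg 1 (327°, 11.7 nmi): east 11.7 sin 327° = -6.37, north 11.7 cos 327° = 9.81
Leg 2 (029°, 2.0 nmi): east 2.0 sin 29° = 0.97, north 2.0 cos 29° = 1.75
Net displacement: -5.40 east, 11.56 north. Direction back to start is (5.40, -11.56): bearing = atan2(5.40, -11.56) mod 360° = 154.95° ≈ 155°.

155°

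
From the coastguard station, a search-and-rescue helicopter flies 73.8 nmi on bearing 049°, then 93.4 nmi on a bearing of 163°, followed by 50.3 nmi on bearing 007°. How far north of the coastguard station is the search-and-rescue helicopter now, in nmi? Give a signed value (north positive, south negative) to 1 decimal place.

Leg 1 (049°, 73.8 nmi): east 73.8 sin 49° = 55.70, north 73.8 cos 49° = 48.42
Leg 2 (163°, 93.4 nmi): east 93.4 sin 163° = 27.31, north 93.4 cos 163° = -89.32
Leg 3 (007°, 50.3 nmi): east 50.3 sin 7° = 6.13, north 50.3 cos 7° = 49.93
Net north component: 9.02 nmi.

9.0 nmi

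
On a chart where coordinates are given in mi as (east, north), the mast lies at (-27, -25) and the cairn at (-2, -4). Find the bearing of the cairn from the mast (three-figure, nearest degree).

050°

Δeast = -2 − -27 = 25.00; Δnorth = -4 − -25 = 21.00.
Bearing = atan2(Δeast, Δnorth) mod 360° = 49.97° ≈ 050°.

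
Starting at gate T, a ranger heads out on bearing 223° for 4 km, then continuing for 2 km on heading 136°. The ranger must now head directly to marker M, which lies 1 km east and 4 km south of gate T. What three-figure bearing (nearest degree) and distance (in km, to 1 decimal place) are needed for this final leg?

081°, 2.4 km

Leg 1 (223°, 4 km): east 4 sin 223° = -2.73, north 4 cos 223° = -2.93
Leg 2 (136°, 2 km): east 2 sin 136° = 1.39, north 2 cos 136° = -1.44
Current position: (-1.34, -4.36). Target: (1, -4). Remaining: Δeast = 2.34, Δnorth = 0.36.
Bearing = atan2(2.34, 0.36) mod 360° = 81.15°; distance = √((2.34)² + (0.36)²) = 2.367 km.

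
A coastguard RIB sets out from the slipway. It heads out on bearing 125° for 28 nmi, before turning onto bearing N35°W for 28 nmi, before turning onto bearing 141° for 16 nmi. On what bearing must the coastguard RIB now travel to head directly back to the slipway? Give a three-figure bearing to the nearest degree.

Leg 1 (125°, 28 nmi): east 28 sin 125° = 22.94, north 28 cos 125° = -16.06
Leg 2 (N35°W, 28 nmi): east 28 sin 325° = -16.06, north 28 cos 325° = 22.94
Leg 3 (141°, 16 nmi): east 16 sin 141° = 10.07, north 16 cos 141° = -12.43
Net displacement: 16.95 east, -5.56 north. Direction back to start is (-16.95, 5.56): bearing = atan2(-16.95, 5.56) mod 360° = 288.16° ≈ 288°.

288°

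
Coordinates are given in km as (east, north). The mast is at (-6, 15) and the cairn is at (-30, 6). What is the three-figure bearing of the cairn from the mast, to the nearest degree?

249°

Δeast = -30 − -6 = -24.00; Δnorth = 6 − 15 = -9.00.
Bearing = atan2(Δeast, Δnorth) mod 360° = 249.44° ≈ 249°.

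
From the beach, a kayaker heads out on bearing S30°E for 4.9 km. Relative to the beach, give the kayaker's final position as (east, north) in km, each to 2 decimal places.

(2.45, -4.24)

Leg 1 (S30°E, 4.9 km): east 4.9 sin 150° = 2.45, north 4.9 cos 150° = -4.24
Summing: 2.45 km east, -4.24 km north → (2.45, -4.24).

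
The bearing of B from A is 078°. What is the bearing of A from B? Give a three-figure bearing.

Back-bearing = 078° + 180° = 258°.

258°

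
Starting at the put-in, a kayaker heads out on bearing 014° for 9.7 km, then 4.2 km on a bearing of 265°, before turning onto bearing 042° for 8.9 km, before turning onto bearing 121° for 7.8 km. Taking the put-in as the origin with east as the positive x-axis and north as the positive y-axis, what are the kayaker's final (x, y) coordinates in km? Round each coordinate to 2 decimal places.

(10.80, 11.64)

Leg 1 (014°, 9.7 km): east 9.7 sin 14° = 2.35, north 9.7 cos 14° = 9.41
Leg 2 (265°, 4.2 km): east 4.2 sin 265° = -4.18, north 4.2 cos 265° = -0.37
Leg 3 (042°, 8.9 km): east 8.9 sin 42° = 5.96, north 8.9 cos 42° = 6.61
Leg 4 (121°, 7.8 km): east 7.8 sin 121° = 6.69, north 7.8 cos 121° = -4.02
Summing: 10.80 km east, 11.64 km north → (10.80, 11.64).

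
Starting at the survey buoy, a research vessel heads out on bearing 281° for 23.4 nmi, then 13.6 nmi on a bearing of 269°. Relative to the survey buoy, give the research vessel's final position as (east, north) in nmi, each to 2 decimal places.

Leg 1 (281°, 23.4 nmi): east 23.4 sin 281° = -22.97, north 23.4 cos 281° = 4.46
Leg 2 (269°, 13.6 nmi): east 13.6 sin 269° = -13.60, north 13.6 cos 269° = -0.24
Summing: -36.57 nmi east, 4.23 nmi north → (-36.57, 4.23).

(-36.57, 4.23)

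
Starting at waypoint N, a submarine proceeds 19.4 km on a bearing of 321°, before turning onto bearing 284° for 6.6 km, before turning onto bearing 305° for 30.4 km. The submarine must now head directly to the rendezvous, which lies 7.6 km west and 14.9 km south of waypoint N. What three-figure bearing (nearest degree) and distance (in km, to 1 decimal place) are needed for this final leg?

Leg 1 (321°, 19.4 km): east 19.4 sin 321° = -12.21, north 19.4 cos 321° = 15.08
Leg 2 (284°, 6.6 km): east 6.6 sin 284° = -6.40, north 6.6 cos 284° = 1.60
Leg 3 (305°, 30.4 km): east 30.4 sin 305° = -24.90, north 30.4 cos 305° = 17.44
Current position: (-43.51, 34.11). Target: (-7.6, -14.9). Remaining: Δeast = 35.91, Δnorth = -49.01.
Bearing = atan2(35.91, -49.01) mod 360° = 143.77°; distance = √((35.91)² + (-49.01)²) = 60.761 km.

144°, 60.8 km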